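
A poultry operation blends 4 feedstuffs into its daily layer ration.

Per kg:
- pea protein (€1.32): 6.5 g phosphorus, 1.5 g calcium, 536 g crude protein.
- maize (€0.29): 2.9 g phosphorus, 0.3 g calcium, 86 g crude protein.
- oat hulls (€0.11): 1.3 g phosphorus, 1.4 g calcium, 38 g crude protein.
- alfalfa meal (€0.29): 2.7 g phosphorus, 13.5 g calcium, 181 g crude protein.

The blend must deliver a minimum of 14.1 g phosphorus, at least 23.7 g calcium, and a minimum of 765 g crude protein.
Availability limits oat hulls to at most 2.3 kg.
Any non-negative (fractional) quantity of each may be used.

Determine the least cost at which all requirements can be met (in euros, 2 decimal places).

€1.43

Set it up as a linear program. Let x1 = kg of pea protein, x2 = kg of maize, x3 = kg of oat hulls, x4 = kg of alfalfa meal.
Minimise 1.32x1 + 0.29x2 + 0.11x3 + 0.29x4 with:
  6.5x1 + 2.9x2 + 1.3x3 + 2.7x4 ≥ 14.1   (phosphorus)
  1.5x1 + 0.3x2 + 1.4x3 + 13.5x4 ≥ 23.7   (calcium)
  536x1 + 86x2 + 38x3 + 181x4 ≥ 765   (crude protein)
  x3 ≤ 2.3
  x1, x2, x3, x4 ≥ 0.
The minimum-cost mix takes nothing from pea protein — only maize, oat hulls, alfalfa meal. There the phosphorus, crude protein, the oat hulls cap constraints are tight.
So maize = 0.6197 kg, oat hulls = 2.3 kg, alfalfa meal = 3.449 kg.
Cost = 0.29·0.6197 + 0.11·2.3 + 0.29·3.449 = 1.4329.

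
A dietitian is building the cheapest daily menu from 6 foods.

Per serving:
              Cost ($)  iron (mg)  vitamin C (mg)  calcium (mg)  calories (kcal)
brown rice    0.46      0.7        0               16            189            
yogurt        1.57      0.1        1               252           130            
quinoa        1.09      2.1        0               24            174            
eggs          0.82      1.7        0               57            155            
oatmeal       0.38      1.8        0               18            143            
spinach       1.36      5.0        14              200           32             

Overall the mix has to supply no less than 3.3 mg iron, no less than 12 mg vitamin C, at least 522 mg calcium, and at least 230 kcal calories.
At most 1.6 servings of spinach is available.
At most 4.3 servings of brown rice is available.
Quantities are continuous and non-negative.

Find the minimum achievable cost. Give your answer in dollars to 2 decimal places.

This is a linear program. Let x1 = servings of brown rice, x2 = servings of yogurt, x3 = servings of quinoa, x4 = servings of eggs, x5 = servings of oatmeal, x6 = servings of spinach.
Minimize 0.46x1 + 1.57x2 + 1.09x3 + 0.82x4 + 0.38x5 + 1.36x6 s.t.:
  0.7x1 + 0.1x2 + 2.1x3 + 1.7x4 + 1.8x5 + 5x6 ≥ 3.3   (iron)
  1x2 + 14x6 ≥ 12   (vitamin C)
  16x1 + 252x2 + 24x3 + 57x4 + 18x5 + 200x6 ≥ 522   (calcium)
  189x1 + 130x2 + 174x3 + 155x4 + 143x5 + 32x6 ≥ 230   (calories)
  x6 ≤ 1.6
  x1 ≤ 4.3
  x1, x2, x3, x4, x5, x6 ≥ 0.
The optimal basis is {brown rice, yogurt, spinach}; quinoa, eggs, oatmeal drop out. There the vitamin C, calcium, calories constraints are tight.
So brown rice = 0.07884 servings, yogurt = 1.469 servings, spinach = 0.7522 servings.
Hence cost = 0.46·0.07884 + 1.57·1.469 + 1.36·0.7522 = $3.3656.

$3.37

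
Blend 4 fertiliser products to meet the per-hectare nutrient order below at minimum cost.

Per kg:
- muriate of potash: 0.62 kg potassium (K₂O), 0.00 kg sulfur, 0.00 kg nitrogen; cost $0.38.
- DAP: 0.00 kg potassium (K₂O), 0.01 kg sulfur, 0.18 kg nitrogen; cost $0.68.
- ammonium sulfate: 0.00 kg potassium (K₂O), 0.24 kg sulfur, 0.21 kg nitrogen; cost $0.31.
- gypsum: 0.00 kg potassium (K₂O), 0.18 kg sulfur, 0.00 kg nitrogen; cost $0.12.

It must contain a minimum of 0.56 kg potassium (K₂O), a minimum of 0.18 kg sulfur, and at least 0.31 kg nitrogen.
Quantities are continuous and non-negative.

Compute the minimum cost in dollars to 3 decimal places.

$0.801

Set it up as a linear program. Let x1 = kg of muriate of potash, x2 = kg of DAP, x3 = kg of ammonium sulfate, x4 = kg of gypsum.
min 0.38x1 + 0.68x2 + 0.31x3 + 0.12x4 with:
  0.62x1 ≥ 0.56   (potassium (K₂O))
  0.01x2 + 0.24x3 + 0.18x4 ≥ 0.18   (sulfur)
  0.18x2 + 0.21x3 ≥ 0.31   (nitrogen)
  x1, x2, x3, x4 ≥ 0.
The minimum-cost mix takes nothing from DAP, gypsum — only muriate of potash, ammonium sulfate. Binding constraints: potassium (K₂O) and nitrogen.
Optimal quantities: muriate of potash = 0.9032 kg, ammonium sulfate = 1.476 kg.
Total cost: 0.38·0.9032 + 0.31·1.476 = 0.80078.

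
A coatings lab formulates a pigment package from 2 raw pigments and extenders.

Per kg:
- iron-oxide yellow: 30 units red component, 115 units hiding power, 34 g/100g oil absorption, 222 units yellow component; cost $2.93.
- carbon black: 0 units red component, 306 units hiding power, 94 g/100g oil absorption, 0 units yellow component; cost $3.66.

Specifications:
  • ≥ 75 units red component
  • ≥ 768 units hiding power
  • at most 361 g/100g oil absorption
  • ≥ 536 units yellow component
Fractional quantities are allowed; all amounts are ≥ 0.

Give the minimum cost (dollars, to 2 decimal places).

$13.07

Treat it as an LP. Let x1 = kg of iron-oxide yellow, x2 = kg of carbon black.
min 2.93x1 + 3.66x2 with:
  30x1 ≥ 75   (red component)
  115x1 + 306x2 ≥ 768   (hiding power)
  34x1 + 94x2 ≤ 361   (oil absorption)
  222x1 ≥ 536   (yellow component)
  x1, x2 ≥ 0.
Both inputs are positive at the optimum. The red component and hiding power requirements are met with equality.
Optimal quantities: iron-oxide yellow = 2.5 kg, carbon black = 1.57 kg.
Objective = 2.93·2.5 + 3.66·1.57 = 13.0712.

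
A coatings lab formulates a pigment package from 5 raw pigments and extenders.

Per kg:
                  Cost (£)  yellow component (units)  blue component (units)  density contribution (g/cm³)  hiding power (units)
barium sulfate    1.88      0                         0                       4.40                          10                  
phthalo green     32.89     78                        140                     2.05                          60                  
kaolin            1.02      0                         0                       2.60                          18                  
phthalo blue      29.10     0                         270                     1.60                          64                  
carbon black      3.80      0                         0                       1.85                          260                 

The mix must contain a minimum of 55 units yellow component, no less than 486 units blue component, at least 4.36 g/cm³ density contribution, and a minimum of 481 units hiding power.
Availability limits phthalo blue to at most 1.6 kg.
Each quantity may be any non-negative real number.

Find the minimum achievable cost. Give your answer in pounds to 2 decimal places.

£70.00

Treat it as an LP. Let x1 = kg of barium sulfate, x2 = kg of phthalo green, x3 = kg of kaolin, x4 = kg of phthalo blue, x5 = kg of carbon black.
Minimise 1.88x1 + 32.89x2 + 1.02x3 + 29.1x4 + 3.8x5 with:
  78x2 ≥ 55   (yellow component)
  140x2 + 270x4 ≥ 486   (blue component)
  4.4x1 + 2.05x2 + 2.6x3 + 1.6x4 + 1.85x5 ≥ 4.36   (density contribution)
  10x1 + 60x2 + 18x3 + 64x4 + 260x5 ≥ 481   (hiding power)
  x4 ≤ 1.6
  x1, x2, x3, x4, x5 ≥ 0.
At the optimum only phthalo green, phthalo blue, carbon black are positive (barium sulfate, kaolin = 0). Binding constraints: yellow component, blue component, hiding power.
So phthalo green = 0.70513 kg, phthalo blue = 1.4344 kg, carbon black = 1.3342 kg.
Total cost: 32.89·0.70513 + 29.1·1.4344 + 3.8·1.3342 = 70.0027.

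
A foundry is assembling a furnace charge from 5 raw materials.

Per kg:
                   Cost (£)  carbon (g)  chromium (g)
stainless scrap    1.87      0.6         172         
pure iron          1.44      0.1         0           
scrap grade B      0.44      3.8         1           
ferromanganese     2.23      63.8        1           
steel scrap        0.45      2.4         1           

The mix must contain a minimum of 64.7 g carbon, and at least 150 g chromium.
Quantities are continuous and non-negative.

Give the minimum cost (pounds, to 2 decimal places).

£3.86

Set it up as a linear program. Let x1 = kg of stainless scrap, x2 = kg of pure iron, x3 = kg of scrap grade B, x4 = kg of ferromanganese, x5 = kg of steel scrap.
Minimise 1.87x1 + 1.44x2 + 0.44x3 + 2.23x4 + 0.45x5 subject to:
  0.6x1 + 0.1x2 + 3.8x3 + 63.8x4 + 2.4x5 ≥ 64.7   (carbon)
  172x1 + 1x3 + 1x4 + 1x5 ≥ 150   (chromium)
  x1, x2, x3, x4, x5 ≥ 0.
The optimal basis is {stainless scrap, ferromanganese}; pure iron, scrap grade B, steel scrap drop out. Binding constraints: carbon and chromium.
That vertex is x1 = 0.8662, x4 = 1.006.
Cost = 1.87·0.8662 + 2.23·1.006 = 3.8632.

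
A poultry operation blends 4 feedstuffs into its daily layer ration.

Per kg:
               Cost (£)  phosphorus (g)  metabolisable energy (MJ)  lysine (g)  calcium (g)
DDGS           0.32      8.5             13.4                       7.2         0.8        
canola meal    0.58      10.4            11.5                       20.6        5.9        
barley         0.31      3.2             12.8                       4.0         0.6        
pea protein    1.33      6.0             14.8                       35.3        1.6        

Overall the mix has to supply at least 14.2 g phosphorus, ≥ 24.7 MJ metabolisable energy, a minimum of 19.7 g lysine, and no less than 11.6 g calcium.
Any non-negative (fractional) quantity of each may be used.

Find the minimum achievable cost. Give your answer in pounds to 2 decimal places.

£1.18

Treat it as an LP. Let x1 = kg of DDGS, x2 = kg of canola meal, x3 = kg of barley, x4 = kg of pea protein.
Minimize 0.32x1 + 0.58x2 + 0.31x3 + 1.33x4 s.t.:
  8.5x1 + 10.4x2 + 3.2x3 + 6x4 ≥ 14.2   (phosphorus)
  13.4x1 + 11.5x2 + 12.8x3 + 14.8x4 ≥ 24.7   (metabolisable energy)
  7.2x1 + 20.6x2 + 4x3 + 35.3x4 ≥ 19.7   (lysine)
  0.8x1 + 5.9x2 + 0.6x3 + 1.6x4 ≥ 11.6   (calcium)
  x1, x2, x3, x4 ≥ 0.
At the optimum only DDGS, canola meal are positive (barley, pea protein = 0). Binding constraints: metabolisable energy and calcium.
So DDGS = 0.1765 kg, canola meal = 1.942 kg.
Cost = 0.32·0.1765 + 0.58·1.942 = 1.1828.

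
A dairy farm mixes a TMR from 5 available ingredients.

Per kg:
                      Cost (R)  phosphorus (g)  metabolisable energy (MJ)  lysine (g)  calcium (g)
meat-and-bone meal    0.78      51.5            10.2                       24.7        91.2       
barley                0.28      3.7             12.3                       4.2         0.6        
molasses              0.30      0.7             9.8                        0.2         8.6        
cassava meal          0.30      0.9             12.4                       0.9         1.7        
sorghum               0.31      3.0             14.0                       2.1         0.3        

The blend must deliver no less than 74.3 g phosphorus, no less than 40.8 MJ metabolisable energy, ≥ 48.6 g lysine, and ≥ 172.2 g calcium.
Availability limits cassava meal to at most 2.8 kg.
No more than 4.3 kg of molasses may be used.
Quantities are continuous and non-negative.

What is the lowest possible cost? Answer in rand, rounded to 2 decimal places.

R1.95

Set it up as a linear program. Let x1 = kg of meat-and-bone meal, x2 = kg of barley, x3 = kg of molasses, x4 = kg of cassava meal, x5 = kg of sorghum.
Minimise 0.78x1 + 0.28x2 + 0.3x3 + 0.3x4 + 0.31x5 s.t.:
  51.5x1 + 3.7x2 + 0.7x3 + 0.9x4 + 3x5 ≥ 74.3   (phosphorus)
  10.2x1 + 12.3x2 + 9.8x3 + 12.4x4 + 14x5 ≥ 40.8   (metabolisable energy)
  24.7x1 + 4.2x2 + 0.2x3 + 0.9x4 + 2.1x5 ≥ 48.6   (lysine)
  91.2x1 + 0.6x2 + 8.6x3 + 1.7x4 + 0.3x5 ≥ 172.2   (calcium)
  x4 ≤ 2.8
  x3 ≤ 4.3
  x1, x2, x3, x4, x5 ≥ 0.
The optimal basis is {meat-and-bone meal, sorghum}; barley, molasses, cassava meal drop out. There the metabolisable energy and calcium constraints are tight.
Optimal quantities: meat-and-bone meal = 1.883 kg, sorghum = 1.542 kg.
Objective = 0.78·1.883 + 0.31·1.542 = 1.9468.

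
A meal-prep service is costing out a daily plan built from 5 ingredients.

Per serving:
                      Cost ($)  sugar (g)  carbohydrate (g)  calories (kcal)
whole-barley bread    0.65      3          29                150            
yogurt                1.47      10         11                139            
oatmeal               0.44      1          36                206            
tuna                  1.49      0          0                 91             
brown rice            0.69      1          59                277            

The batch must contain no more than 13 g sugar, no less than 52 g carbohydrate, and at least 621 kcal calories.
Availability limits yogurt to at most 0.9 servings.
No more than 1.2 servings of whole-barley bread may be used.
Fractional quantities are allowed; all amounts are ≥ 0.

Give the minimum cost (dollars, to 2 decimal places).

Treat it as an LP. Let x1 = servings of whole-barley bread, x2 = servings of yogurt, x3 = servings of oatmeal, x4 = servings of tuna, x5 = servings of brown rice.
Minimize 0.65x1 + 1.47x2 + 0.44x3 + 1.49x4 + 0.69x5 subject to:
  3x1 + 10x2 + 1x3 + 1x5 ≤ 13   (sugar)
  29x1 + 11x2 + 36x3 + 59x5 ≥ 52   (carbohydrate)
  150x1 + 139x2 + 206x3 + 91x4 + 277x5 ≥ 621   (calories)
  x2 ≤ 0.9
  x1 ≤ 1.2
  x1, x2, x3, x4, x5 ≥ 0.
The minimum-cost mix takes nothing from whole-barley bread, yogurt, tuna, brown rice — only oatmeal. There the calories constraint is tight.
That vertex is x3 = 3.015.
Cost = 0.44·3.015 = 1.3266.

$1.33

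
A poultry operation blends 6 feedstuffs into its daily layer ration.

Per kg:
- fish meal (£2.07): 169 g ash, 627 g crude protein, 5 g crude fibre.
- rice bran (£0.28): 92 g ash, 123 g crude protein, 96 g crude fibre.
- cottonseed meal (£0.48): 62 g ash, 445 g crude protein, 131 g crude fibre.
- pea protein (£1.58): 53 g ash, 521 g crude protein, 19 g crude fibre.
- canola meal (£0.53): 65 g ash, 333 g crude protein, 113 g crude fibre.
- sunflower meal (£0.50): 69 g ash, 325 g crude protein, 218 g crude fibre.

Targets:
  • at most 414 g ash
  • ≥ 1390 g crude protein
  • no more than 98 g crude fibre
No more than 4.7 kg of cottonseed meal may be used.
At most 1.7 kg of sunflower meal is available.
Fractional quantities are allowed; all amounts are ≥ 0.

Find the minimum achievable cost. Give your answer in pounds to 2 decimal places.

This is a linear program. Let x1 = kg of fish meal, x2 = kg of rice bran, x3 = kg of cottonseed meal, x4 = kg of pea protein, x5 = kg of canola meal, x6 = kg of sunflower meal.
Minimize 2.07x1 + 0.28x2 + 0.48x3 + 1.58x4 + 0.53x5 + 0.5x6 with:
  169x1 + 92x2 + 62x3 + 53x4 + 65x5 + 69x6 ≤ 414   (ash)
  627x1 + 123x2 + 445x3 + 521x4 + 333x5 + 325x6 ≥ 1390   (crude protein)
  5x1 + 96x2 + 131x3 + 19x4 + 113x5 + 218x6 ≤ 98   (crude fibre)
  x3 ≤ 4.7
  x6 ≤ 1.7
  x1, x2, x3, x4, x5, x6 ≥ 0.
The cheapest feasible vertex uses only cottonseed meal, pea protein; fish meal, rice bran, canola meal, sunflower meal are not used. Binding constraints: crude protein and crude fibre.
Optimal quantities: cottonseed meal = 0.4122 kg, pea protein = 2.316 kg.
Objective = 0.48·0.4122 + 1.58·2.316 = 3.8571.

£3.86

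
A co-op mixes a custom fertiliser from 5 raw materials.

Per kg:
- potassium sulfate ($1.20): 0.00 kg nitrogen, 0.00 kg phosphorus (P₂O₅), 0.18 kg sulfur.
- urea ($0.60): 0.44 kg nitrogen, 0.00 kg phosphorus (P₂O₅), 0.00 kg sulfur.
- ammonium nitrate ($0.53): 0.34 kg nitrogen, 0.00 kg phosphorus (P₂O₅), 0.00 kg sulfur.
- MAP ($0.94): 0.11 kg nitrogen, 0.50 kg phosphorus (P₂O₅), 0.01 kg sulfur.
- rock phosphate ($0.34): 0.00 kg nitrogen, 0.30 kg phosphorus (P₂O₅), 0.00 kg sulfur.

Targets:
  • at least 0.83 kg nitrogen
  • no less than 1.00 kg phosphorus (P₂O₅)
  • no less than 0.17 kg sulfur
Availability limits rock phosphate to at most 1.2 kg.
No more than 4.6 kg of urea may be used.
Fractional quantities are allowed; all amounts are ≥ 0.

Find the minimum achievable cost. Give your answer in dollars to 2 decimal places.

$3.60

Let x1 = kg of potassium sulfate, x2 = kg of urea, x3 = kg of ammonium nitrate, x4 = kg of MAP, x5 = kg of rock phosphate.
min 1.2x1 + 0.6x2 + 0.53x3 + 0.94x4 + 0.34x5 with:
  0.44x2 + 0.34x3 + 0.11x4 ≥ 0.83   (nitrogen)
  0.5x4 + 0.3x5 ≥ 1   (phosphorus (P₂O₅))
  0.18x1 + 0.01x4 ≥ 0.17   (sulfur)
  x5 ≤ 1.2
  x2 ≤ 4.6
  x1, x2, x3, x4, x5 ≥ 0.
The optimal basis is {potassium sulfate, urea, MAP, rock phosphate}; ammonium nitrate drops out. Binding constraints: nitrogen, phosphorus (P₂O₅), sulfur, the rock phosphate cap.
Solving gives x1 = 0.8733, x2 = 1.566, x4 = 1.28, x5 = 1.2.
Cost = 1.2·0.8733 + 0.6·1.566 + 0.94·1.28 + 0.34·1.2 = 3.5988.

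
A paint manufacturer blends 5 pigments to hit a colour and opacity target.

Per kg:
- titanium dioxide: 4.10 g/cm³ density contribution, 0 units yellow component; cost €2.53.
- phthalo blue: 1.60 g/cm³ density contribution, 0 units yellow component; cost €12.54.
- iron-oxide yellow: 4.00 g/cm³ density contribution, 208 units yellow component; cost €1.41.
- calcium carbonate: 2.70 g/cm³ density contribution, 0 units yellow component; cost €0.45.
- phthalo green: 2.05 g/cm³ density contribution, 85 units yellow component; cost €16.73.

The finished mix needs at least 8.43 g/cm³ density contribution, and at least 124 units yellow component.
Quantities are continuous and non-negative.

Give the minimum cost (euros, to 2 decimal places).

Set it up as a linear program. Let x1 = kg of titanium dioxide, x2 = kg of phthalo blue, x3 = kg of iron-oxide yellow, x4 = kg of calcium carbonate, x5 = kg of phthalo green.
Minimise 2.53x1 + 12.54x2 + 1.41x3 + 0.45x4 + 16.73x5 subject to:
  4.1x1 + 1.6x2 + 4x3 + 2.7x4 + 2.05x5 ≥ 8.43   (density contribution)
  208x3 + 85x5 ≥ 124   (yellow component)
  x1, x2, x3, x4, x5 ≥ 0.
The cheapest feasible vertex uses only iron-oxide yellow, calcium carbonate; titanium dioxide, phthalo blue, phthalo green are not used. Binding constraints: density contribution and yellow component.
That vertex is x3 = 0.5962, x4 = 2.239.
Cost = 1.41·0.5962 + 0.45·2.239 = 1.8482.

€1.85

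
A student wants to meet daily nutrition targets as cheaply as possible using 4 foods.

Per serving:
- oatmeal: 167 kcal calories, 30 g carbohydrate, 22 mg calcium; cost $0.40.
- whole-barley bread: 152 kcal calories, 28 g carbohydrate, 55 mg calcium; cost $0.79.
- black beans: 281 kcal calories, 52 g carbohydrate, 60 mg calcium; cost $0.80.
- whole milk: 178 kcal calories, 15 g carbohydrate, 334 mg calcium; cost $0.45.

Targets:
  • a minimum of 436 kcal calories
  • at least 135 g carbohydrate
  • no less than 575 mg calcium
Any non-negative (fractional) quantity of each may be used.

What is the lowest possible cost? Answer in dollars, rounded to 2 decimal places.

$2.17

Let x1 = servings of oatmeal, x2 = servings of whole-barley bread, x3 = servings of black beans, x4 = servings of whole milk.
Minimize 0.4x1 + 0.79x2 + 0.8x3 + 0.45x4 subject to:
  167x1 + 152x2 + 281x3 + 178x4 ≥ 436   (calories)
  30x1 + 28x2 + 52x3 + 15x4 ≥ 135   (carbohydrate)
  22x1 + 55x2 + 60x3 + 334x4 ≥ 575   (calcium)
  x1, x2, x3, x4 ≥ 0.
The optimal basis is {oatmeal, whole milk}; whole-barley bread, black beans drop out. The carbohydrate and calcium requirements are met with equality.
Solving gives x1 = 3.763, x4 = 1.474.
Cost = 0.4·3.763 + 0.45·1.474 = 2.1685.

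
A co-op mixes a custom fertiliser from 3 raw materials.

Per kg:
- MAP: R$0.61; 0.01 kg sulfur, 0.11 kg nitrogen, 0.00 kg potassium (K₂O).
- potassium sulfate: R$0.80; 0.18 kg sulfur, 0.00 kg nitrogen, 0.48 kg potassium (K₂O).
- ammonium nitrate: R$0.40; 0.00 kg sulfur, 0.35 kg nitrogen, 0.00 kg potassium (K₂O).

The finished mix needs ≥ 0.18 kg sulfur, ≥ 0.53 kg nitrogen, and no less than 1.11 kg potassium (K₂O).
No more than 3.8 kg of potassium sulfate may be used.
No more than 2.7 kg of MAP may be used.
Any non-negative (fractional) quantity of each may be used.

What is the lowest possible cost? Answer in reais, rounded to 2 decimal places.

R$2.46

Let x1 = kg of MAP, x2 = kg of potassium sulfate, x3 = kg of ammonium nitrate.
Minimise 0.61x1 + 0.8x2 + 0.4x3 s.t.:
  0.01x1 + 0.18x2 ≥ 0.18   (sulfur)
  0.11x1 + 0.35x3 ≥ 0.53   (nitrogen)
  0.48x2 ≥ 1.11   (potassium (K₂O))
  x2 ≤ 3.8
  x1 ≤ 2.7
  x1, x2, x3 ≥ 0.
At the optimum only potassium sulfate, ammonium nitrate are positive (MAP = 0). The nitrogen and potassium (K₂O) requirements are met with equality.
So potassium sulfate = 2.313 kg, ammonium nitrate = 1.514 kg.
Objective = 0.8·2.313 + 0.4·1.514 = 2.4560.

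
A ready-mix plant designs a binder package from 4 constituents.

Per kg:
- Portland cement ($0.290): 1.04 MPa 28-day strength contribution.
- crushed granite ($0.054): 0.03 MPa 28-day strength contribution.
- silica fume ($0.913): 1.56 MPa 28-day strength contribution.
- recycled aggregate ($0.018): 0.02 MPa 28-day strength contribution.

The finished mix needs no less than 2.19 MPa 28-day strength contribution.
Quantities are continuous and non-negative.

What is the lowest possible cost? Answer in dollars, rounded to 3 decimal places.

This is a linear program. Let x1 = kg of Portland cement, x2 = kg of crushed granite, x3 = kg of silica fume, x4 = kg of recycled aggregate.
Minimize 0.29x1 + 0.054x2 + 0.913x3 + 0.018x4 subject to:
  1.04x1 + 0.03x2 + 1.56x3 + 0.02x4 ≥ 2.19   (28-day strength contribution)
  x1, x2, x3, x4 ≥ 0.
The cheapest feasible vertex uses only Portland cement; crushed granite, silica fume, recycled aggregate are not used. Binding constraint: 28-day strength contribution.
Solving gives x1 = 2.106.
Hence cost = 0.29·2.106 = $0.61074.

$0.611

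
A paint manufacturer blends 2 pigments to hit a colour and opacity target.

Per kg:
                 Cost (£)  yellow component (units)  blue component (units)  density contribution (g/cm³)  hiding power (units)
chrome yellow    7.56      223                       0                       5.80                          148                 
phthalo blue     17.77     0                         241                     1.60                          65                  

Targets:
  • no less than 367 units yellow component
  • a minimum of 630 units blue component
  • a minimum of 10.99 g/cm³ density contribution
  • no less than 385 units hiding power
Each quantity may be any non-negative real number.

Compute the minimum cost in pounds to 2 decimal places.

£58.89

Let x1 = kg of chrome yellow, x2 = kg of phthalo blue.
Minimize 7.56x1 + 17.77x2 s.t.:
  223x1 ≥ 367   (yellow component)
  241x2 ≥ 630   (blue component)
  5.8x1 + 1.6x2 ≥ 10.99   (density contribution)
  148x1 + 65x2 ≥ 385   (hiding power)
  x1, x2 ≥ 0.
Both inputs are positive at the optimum. Binding constraints: yellow component and blue component.
Solving gives x1 = 1.646, x2 = 2.614.
Cost = 7.56·1.646 + 17.77·2.614 = 58.8945.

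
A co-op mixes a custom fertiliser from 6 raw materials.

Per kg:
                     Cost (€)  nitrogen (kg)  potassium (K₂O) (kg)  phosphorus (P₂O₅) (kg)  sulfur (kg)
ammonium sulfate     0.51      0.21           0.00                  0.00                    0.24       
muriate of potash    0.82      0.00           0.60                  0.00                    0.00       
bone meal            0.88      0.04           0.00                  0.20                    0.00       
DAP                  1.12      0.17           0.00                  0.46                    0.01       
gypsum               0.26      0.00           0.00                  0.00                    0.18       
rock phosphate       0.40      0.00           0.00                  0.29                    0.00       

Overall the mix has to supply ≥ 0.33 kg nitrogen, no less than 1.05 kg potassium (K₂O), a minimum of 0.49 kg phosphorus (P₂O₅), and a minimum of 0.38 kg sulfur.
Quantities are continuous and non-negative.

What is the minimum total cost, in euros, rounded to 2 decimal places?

Let x1 = kg of ammonium sulfate, x2 = kg of muriate of potash, x3 = kg of bone meal, x4 = kg of DAP, x5 = kg of gypsum, x6 = kg of rock phosphate.
min 0.51x1 + 0.82x2 + 0.88x3 + 1.12x4 + 0.26x5 + 0.4x6 subject to:
  0.21x1 + 0.04x3 + 0.17x4 ≥ 0.33   (nitrogen)
  0.6x2 ≥ 1.05   (potassium (K₂O))
  0.2x3 + 0.46x4 + 0.29x6 ≥ 0.49   (phosphorus (P₂O₅))
  0.24x1 + 0.01x4 + 0.18x5 ≥ 0.38   (sulfur)
  x1, x2, x3, x4, x5, x6 ≥ 0.
At the optimum only ammonium sulfate, muriate of potash, gypsum, rock phosphate are positive (bone meal, DAP = 0). Binding constraints: nitrogen, potassium (K₂O), phosphorus (P₂O₅), sulfur.
So ammonium sulfate = 1.571 kg, muriate of potash = 1.75 kg, gypsum = 0.01587 kg, rock phosphate = 1.69 kg.
Total cost: 0.51·1.571 + 0.82·1.75 + 0.26·0.01587 + 0.4·1.69 = 2.9163.

€2.92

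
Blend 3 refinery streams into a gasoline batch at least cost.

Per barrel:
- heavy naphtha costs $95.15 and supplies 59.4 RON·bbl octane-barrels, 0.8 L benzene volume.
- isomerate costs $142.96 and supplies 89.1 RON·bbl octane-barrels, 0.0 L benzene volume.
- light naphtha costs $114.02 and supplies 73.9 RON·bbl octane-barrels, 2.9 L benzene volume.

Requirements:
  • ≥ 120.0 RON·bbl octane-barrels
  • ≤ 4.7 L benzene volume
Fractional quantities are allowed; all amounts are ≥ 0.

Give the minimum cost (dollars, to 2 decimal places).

$185.16

This is a linear program. Let x1 = barrels of heavy naphtha, x2 = barrels of isomerate, x3 = barrels of light naphtha.
min 95.15x1 + 142.96x2 + 114.02x3 subject to:
  59.4x1 + 89.1x2 + 73.9x3 ≥ 120   (octane-barrels)
  0.8x1 + 2.9x3 ≤ 4.7   (benzene volume)
  x1, x2, x3 ≥ 0.
The minimum-cost mix takes nothing from heavy naphtha — only isomerate, light naphtha. Binding constraints: octane-barrels and benzene volume.
That vertex is x2 = 0.002593, x3 = 1.6207.
Cost = 142.96·0.002593 + 114.02·1.6207 = 185.1629.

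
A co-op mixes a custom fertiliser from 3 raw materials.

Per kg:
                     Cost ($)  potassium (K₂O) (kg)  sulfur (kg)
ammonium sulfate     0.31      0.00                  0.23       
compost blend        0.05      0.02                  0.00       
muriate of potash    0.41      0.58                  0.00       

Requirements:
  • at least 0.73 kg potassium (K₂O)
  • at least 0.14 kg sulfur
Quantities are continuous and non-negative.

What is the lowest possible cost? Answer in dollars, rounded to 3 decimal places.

$0.705

Set it up as a linear program. Let x1 = kg of ammonium sulfate, x2 = kg of compost blend, x3 = kg of muriate of potash.
Minimize 0.31x1 + 0.05x2 + 0.41x3 with:
  0.02x2 + 0.58x3 ≥ 0.73   (potassium (K₂O))
  0.23x1 ≥ 0.14   (sulfur)
  x1, x2, x3 ≥ 0.
The minimum-cost mix takes nothing from compost blend — only ammonium sulfate, muriate of potash. Binding constraints: potassium (K₂O) and sulfur.
Optimal quantities: ammonium sulfate = 0.6087 kg, muriate of potash = 1.259 kg.
Objective = 0.31·0.6087 + 0.41·1.259 = 0.70489.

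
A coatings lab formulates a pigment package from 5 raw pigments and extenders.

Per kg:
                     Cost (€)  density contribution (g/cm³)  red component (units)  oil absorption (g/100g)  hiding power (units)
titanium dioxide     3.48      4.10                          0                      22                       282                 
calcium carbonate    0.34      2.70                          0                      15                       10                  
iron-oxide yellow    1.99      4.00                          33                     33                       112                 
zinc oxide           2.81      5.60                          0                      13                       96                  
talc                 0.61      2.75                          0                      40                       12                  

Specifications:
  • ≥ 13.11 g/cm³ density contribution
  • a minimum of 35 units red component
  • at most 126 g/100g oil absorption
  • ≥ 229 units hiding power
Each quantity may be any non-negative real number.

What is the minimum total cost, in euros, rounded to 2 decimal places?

Let x1 = kg of titanium dioxide, x2 = kg of calcium carbonate, x3 = kg of iron-oxide yellow, x4 = kg of zinc oxide, x5 = kg of talc.
Minimise 3.48x1 + 0.34x2 + 1.99x3 + 2.81x4 + 0.61x5 s.t.:
  4.1x1 + 2.7x2 + 4x3 + 5.6x4 + 2.75x5 ≥ 13.11   (density contribution)
  33x3 ≥ 35   (red component)
  22x1 + 15x2 + 33x3 + 13x4 + 40x5 ≤ 126   (oil absorption)
  282x1 + 10x2 + 112x3 + 96x4 + 12x5 ≥ 229   (hiding power)
  x1, x2, x3, x4, x5 ≥ 0.
The cheapest feasible vertex uses only titanium dioxide, calcium carbonate, iron-oxide yellow; zinc oxide, talc are not used. There the density contribution, red component, hiding power constraints are tight.
So titanium dioxide = 0.29 kg, calcium carbonate = 2.844 kg, iron-oxide yellow = 1.061 kg.
Hence cost = 3.48·0.29 + 0.34·2.844 + 1.99·1.061 = €4.0876.

€4.09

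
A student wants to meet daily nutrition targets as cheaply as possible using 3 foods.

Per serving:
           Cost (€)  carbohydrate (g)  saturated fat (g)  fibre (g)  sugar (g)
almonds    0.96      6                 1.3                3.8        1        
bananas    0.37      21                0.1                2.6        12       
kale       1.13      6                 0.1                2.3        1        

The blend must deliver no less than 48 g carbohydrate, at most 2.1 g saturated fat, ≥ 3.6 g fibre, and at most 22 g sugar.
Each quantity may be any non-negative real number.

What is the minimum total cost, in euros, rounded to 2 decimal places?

€2.89

Treat it as an LP. Let x1 = servings of almonds, x2 = servings of bananas, x3 = servings of kale.
Minimize 0.96x1 + 0.37x2 + 1.13x3 with:
  6x1 + 21x2 + 6x3 ≥ 48   (carbohydrate)
  1.3x1 + 0.1x2 + 0.1x3 ≤ 2.1   (saturated fat)
  3.8x1 + 2.6x2 + 2.3x3 ≥ 3.6   (fibre)
  1x1 + 12x2 + 1x3 ≤ 22   (sugar)
  x1, x2, x3 ≥ 0.
The optimal mix uses every input. The carbohydrate, saturated fat, sugar requirements are met with equality.
Solving gives x1 = 1.426, x2 = 1.647, x3 = 0.8088.
Cost = 0.96·1.426 + 0.37·1.647 + 1.13·0.8088 = 2.8923.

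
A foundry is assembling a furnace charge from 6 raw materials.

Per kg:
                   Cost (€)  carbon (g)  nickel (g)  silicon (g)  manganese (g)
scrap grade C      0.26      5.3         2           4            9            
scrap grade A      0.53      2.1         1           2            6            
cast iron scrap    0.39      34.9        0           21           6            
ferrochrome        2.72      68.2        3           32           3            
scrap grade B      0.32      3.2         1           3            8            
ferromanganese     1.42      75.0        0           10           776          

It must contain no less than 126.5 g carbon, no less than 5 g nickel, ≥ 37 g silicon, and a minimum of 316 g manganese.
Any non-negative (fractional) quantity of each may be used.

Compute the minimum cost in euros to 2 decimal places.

€2.12

Treat it as an LP. Let x1 = kg of scrap grade C, x2 = kg of scrap grade A, x3 = kg of cast iron scrap, x4 = kg of ferrochrome, x5 = kg of scrap grade B, x6 = kg of ferromanganese.
min 0.26x1 + 0.53x2 + 0.39x3 + 2.72x4 + 0.32x5 + 1.42x6 with:
  5.3x1 + 2.1x2 + 34.9x3 + 68.2x4 + 3.2x5 + 75x6 ≥ 126.5   (carbon)
  2x1 + 1x2 + 3x4 + 1x5 ≥ 5   (nickel)
  4x1 + 2x2 + 21x3 + 32x4 + 3x5 + 10x6 ≥ 37   (silicon)
  9x1 + 6x2 + 6x3 + 3x4 + 8x5 + 776x6 ≥ 316   (manganese)
  x1, x2, x3, x4, x5, x6 ≥ 0.
The minimum-cost mix takes nothing from scrap grade A, ferrochrome, scrap grade B — only scrap grade C, cast iron scrap, ferromanganese. There the carbon, nickel, manganese constraints are tight.
So scrap grade C = 2.5 kg, cast iron scrap = 2.473 kg, ferromanganese = 0.3591 kg.
Cost = 0.26·2.5 + 0.39·2.473 + 1.42·0.3591 = 2.1244.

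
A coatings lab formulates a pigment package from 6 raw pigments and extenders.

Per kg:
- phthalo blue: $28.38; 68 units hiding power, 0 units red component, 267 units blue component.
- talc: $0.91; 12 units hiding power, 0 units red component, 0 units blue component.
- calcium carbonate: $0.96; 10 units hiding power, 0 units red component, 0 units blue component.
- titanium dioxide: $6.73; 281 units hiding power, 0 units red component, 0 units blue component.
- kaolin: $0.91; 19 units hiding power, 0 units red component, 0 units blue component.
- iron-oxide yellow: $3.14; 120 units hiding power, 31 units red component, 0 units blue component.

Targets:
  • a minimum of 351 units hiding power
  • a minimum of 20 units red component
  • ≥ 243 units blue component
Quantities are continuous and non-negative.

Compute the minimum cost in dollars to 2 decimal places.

Let x1 = kg of phthalo blue, x2 = kg of talc, x3 = kg of calcium carbonate, x4 = kg of titanium dioxide, x5 = kg of kaolin, x6 = kg of iron-oxide yellow.
Minimise 28.38x1 + 0.91x2 + 0.96x3 + 6.73x4 + 0.91x5 + 3.14x6 s.t.:
  68x1 + 12x2 + 10x3 + 281x4 + 19x5 + 120x6 ≥ 351   (hiding power)
  31x6 ≥ 20   (red component)
  267x1 ≥ 243   (blue component)
  x1, x2, x3, x4, x5, x6 ≥ 0.
The optimal basis is {phthalo blue, titanium dioxide, iron-oxide yellow}; talc, calcium carbonate, kaolin drop out. The hiding power, red component, blue component requirements are met with equality.
That vertex is x1 = 0.9101, x4 = 0.7534, x6 = 0.6452.
Total cost: 28.38·0.9101 + 6.73·0.7534 + 3.14·0.6452 = 32.9249.

$32.92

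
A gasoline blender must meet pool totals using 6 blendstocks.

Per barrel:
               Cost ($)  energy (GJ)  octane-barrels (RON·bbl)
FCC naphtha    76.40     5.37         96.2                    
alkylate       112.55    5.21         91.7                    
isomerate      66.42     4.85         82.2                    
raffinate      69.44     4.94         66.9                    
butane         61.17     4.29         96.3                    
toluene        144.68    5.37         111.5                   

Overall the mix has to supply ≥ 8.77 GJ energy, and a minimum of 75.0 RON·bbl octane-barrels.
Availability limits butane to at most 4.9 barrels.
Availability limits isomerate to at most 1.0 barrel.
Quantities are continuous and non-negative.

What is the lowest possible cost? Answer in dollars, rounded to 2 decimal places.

$121.52

Let x1 = barrels of FCC naphtha, x2 = barrels of alkylate, x3 = barrels of isomerate, x4 = barrels of raffinate, x5 = barrels of butane, x6 = barrels of toluene.
min 76.4x1 + 112.55x2 + 66.42x3 + 69.44x4 + 61.17x5 + 144.68x6 s.t.:
  5.37x1 + 5.21x2 + 4.85x3 + 4.94x4 + 4.29x5 + 5.37x6 ≥ 8.77   (energy)
  96.2x1 + 91.7x2 + 82.2x3 + 66.9x4 + 96.3x5 + 111.5x6 ≥ 75   (octane-barrels)
  x5 ≤ 4.9
  x3 ≤ 1
  x1, x2, x3, x4, x5, x6 ≥ 0.
The optimal basis is {isomerate, raffinate}; FCC naphtha, alkylate, butane, toluene drop out. Binding constraints: energy and the isomerate cap.
That vertex is x3 = 1, x4 = 0.7935.
Cost = 66.42·1 + 69.44·0.7935 = 121.5206.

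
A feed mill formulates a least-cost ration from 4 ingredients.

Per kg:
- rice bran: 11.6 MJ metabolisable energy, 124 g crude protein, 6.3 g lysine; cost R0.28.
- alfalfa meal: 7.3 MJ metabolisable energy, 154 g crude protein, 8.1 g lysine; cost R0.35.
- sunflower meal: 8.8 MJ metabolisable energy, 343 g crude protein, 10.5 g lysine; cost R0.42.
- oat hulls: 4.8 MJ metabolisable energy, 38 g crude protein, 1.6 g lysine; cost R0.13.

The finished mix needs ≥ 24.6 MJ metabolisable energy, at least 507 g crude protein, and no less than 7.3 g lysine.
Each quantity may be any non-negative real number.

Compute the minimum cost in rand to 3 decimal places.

Set it up as a linear program. Let x1 = kg of rice bran, x2 = kg of alfalfa meal, x3 = kg of sunflower meal, x4 = kg of oat hulls.
Minimise 0.28x1 + 0.35x2 + 0.42x3 + 0.13x4 s.t.:
  11.6x1 + 7.3x2 + 8.8x3 + 4.8x4 ≥ 24.6   (metabolisable energy)
  124x1 + 154x2 + 343x3 + 38x4 ≥ 507   (crude protein)
  6.3x1 + 8.1x2 + 10.5x3 + 1.6x4 ≥ 7.3   (lysine)
  x1, x2, x3, x4 ≥ 0.
The optimal basis is {rice bran, sunflower meal}; alfalfa meal, oat hulls drop out. Binding constraints: metabolisable energy and crude protein.
That vertex is x1 = 1.377, x3 = 0.9803.
Total cost: 0.28·1.377 + 0.42·0.9803 = 0.79729.

R0.797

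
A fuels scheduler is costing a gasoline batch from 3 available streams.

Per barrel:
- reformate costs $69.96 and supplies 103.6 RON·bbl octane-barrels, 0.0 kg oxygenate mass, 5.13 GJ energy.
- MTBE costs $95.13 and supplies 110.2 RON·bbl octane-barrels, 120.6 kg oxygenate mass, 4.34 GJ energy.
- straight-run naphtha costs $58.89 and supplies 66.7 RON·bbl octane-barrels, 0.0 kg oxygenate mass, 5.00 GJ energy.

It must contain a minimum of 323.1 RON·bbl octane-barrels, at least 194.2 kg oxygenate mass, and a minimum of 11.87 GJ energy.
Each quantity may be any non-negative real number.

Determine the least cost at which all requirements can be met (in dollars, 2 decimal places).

This is a linear program. Let x1 = barrels of reformate, x2 = barrels of MTBE, x3 = barrels of straight-run naphtha.
Minimize 69.96x1 + 95.13x2 + 58.89x3 s.t.:
  103.6x1 + 110.2x2 + 66.7x3 ≥ 323.1   (octane-barrels)
  120.6x2 ≥ 194.2   (oxygenate mass)
  5.13x1 + 4.34x2 + 5x3 ≥ 11.87   (energy)
  x1, x2, x3 ≥ 0.
At the optimum only reformate, MTBE are positive (straight-run naphtha = 0). The octane-barrels and oxygenate mass requirements are met with equality.
So reformate = 1.4059 barrels, MTBE = 1.6103 barrels.
Cost = 69.96·1.4059 + 95.13·1.6103 = 251.5446.

$251.54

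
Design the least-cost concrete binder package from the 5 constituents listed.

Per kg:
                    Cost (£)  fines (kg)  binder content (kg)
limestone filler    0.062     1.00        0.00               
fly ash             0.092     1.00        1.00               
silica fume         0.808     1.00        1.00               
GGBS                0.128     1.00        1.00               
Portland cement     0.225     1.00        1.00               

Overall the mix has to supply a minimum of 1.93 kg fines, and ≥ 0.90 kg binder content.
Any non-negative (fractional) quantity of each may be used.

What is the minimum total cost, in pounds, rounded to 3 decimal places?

Set it up as a linear program. Let x1 = kg of limestone filler, x2 = kg of fly ash, x3 = kg of silica fume, x4 = kg of GGBS, x5 = kg of Portland cement.
Minimize 0.062x1 + 0.092x2 + 0.808x3 + 0.128x4 + 0.225x5 subject to:
  1x1 + 1x2 + 1x3 + 1x4 + 1x5 ≥ 1.93   (fines)
  1x2 + 1x3 + 1x4 + 1x5 ≥ 0.9   (binder content)
  x1, x2, x3, x4, x5 ≥ 0.
The optimal basis is {limestone filler, fly ash}; silica fume, GGBS, Portland cement drop out. The fines and binder content requirements are met with equality.
That vertex is x1 = 1.03, x2 = 0.9.
Hence cost = 0.062·1.03 + 0.092·0.9 = £0.14666.

£0.147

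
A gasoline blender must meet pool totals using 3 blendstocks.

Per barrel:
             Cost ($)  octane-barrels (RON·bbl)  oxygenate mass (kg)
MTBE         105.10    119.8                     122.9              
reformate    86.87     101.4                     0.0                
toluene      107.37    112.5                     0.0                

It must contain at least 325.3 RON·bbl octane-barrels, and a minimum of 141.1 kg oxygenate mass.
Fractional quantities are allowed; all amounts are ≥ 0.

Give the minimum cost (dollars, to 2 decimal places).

Let x1 = barrels of MTBE, x2 = barrels of reformate, x3 = barrels of toluene.
min 105.1x1 + 86.87x2 + 107.37x3 s.t.:
  119.8x1 + 101.4x2 + 112.5x3 ≥ 325.3   (octane-barrels)
  122.9x1 ≥ 141.1   (oxygenate mass)
  x1, x2, x3 ≥ 0.
The minimum-cost mix takes nothing from toluene — only MTBE, reformate. There the octane-barrels and oxygenate mass constraints are tight.
So MTBE = 1.1481 barrels, reformate = 1.8517 barrels.
Total cost: 105.1·1.1481 + 86.87·1.8517 = 281.5225.

$281.52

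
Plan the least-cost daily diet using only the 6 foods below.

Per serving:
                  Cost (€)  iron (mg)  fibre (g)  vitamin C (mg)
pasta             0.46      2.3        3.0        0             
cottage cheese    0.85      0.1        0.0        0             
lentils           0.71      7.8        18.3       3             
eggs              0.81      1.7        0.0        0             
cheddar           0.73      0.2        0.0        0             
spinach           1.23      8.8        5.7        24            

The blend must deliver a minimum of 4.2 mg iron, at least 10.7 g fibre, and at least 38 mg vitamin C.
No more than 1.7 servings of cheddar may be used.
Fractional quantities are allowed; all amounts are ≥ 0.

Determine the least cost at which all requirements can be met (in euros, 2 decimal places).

€2.00

Let x1 = servings of pasta, x2 = servings of cottage cheese, x3 = servings of lentils, x4 = servings of eggs, x5 = servings of cheddar, x6 = servings of spinach.
Minimise 0.46x1 + 0.85x2 + 0.71x3 + 0.81x4 + 0.73x5 + 1.23x6 s.t.:
  2.3x1 + 0.1x2 + 7.8x3 + 1.7x4 + 0.2x5 + 8.8x6 ≥ 4.2   (iron)
  3x1 + 18.3x3 + 5.7x6 ≥ 10.7   (fibre)
  3x3 + 24x6 ≥ 38   (vitamin C)
  x5 ≤ 1.7
  x1, x2, x3, x4, x5, x6 ≥ 0.
At the optimum only lentils, spinach are positive (pasta, cottage cheese, eggs, cheddar = 0). There the fibre and vitamin C constraints are tight.
Solving gives x3 = 0.09524, x6 = 1.571.
Objective = 0.71·0.09524 + 1.23·1.571 = 2.0000.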